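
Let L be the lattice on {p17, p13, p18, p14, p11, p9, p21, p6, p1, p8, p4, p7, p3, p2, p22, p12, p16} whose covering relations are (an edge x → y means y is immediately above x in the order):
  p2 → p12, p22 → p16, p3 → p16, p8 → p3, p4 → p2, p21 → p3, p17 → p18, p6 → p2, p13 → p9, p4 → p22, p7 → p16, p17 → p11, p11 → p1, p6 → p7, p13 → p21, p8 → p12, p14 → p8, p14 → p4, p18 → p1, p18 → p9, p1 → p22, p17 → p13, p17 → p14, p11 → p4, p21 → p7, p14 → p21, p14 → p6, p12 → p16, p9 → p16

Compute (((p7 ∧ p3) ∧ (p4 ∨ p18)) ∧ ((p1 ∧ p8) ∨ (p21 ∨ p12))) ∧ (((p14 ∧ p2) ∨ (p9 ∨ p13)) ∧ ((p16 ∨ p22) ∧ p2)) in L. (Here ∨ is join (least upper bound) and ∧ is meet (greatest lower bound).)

p14

p7 ∧ p3 = p21
p4 ∨ p18 = p22
p21 ∧ p22 = p14
p1 ∧ p8 = p17
p21 ∨ p12 = p16
p17 ∨ p16 = p16
p14 ∧ p16 = p14
p14 ∧ p2 = p14
p9 ∨ p13 = p9
p14 ∨ p9 = p16
p16 ∨ p22 = p16
p16 ∧ p2 = p2
p16 ∧ p2 = p2
p14 ∧ p2 = p14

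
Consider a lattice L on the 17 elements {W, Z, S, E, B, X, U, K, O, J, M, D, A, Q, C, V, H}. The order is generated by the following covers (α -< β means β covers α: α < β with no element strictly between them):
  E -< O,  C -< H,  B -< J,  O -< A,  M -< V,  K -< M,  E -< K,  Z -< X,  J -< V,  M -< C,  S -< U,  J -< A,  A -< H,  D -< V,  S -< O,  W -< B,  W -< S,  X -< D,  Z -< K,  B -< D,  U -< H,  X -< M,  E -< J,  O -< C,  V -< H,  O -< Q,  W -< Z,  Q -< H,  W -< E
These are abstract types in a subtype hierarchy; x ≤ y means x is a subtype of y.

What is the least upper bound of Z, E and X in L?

M

Common upper bounds of {Z, E, X}: C, H, M, V.
The least among these is M.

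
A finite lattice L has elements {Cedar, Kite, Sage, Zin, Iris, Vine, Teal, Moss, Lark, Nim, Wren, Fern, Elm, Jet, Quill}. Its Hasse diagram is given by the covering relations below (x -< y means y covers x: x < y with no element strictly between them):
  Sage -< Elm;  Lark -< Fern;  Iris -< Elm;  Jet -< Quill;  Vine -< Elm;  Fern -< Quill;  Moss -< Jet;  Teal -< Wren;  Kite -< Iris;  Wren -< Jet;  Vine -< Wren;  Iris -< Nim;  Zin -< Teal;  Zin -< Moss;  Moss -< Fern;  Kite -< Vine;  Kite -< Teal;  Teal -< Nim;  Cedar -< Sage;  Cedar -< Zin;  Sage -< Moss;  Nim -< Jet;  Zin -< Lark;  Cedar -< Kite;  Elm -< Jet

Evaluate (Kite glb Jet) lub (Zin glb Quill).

Teal

Kite ∧ Jet = Kite
Zin ∧ Quill = Zin
Kite ∨ Zin = Teal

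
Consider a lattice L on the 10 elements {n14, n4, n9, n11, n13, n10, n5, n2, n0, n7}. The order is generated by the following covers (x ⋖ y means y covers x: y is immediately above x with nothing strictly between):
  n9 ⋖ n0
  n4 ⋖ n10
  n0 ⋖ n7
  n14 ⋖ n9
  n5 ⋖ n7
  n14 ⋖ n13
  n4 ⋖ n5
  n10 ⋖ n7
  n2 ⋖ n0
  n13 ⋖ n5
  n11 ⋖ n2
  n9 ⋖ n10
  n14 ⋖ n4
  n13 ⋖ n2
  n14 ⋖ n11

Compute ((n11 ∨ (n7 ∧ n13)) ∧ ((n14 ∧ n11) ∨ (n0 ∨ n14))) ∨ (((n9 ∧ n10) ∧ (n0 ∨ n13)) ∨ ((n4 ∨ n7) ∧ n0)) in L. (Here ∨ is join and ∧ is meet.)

n7 ∧ n13 = n13
n11 ∨ n13 = n2
n14 ∧ n11 = n14
n0 ∨ n14 = n0
n14 ∨ n0 = n0
n2 ∧ n0 = n2
n9 ∧ n10 = n9
n0 ∨ n13 = n0
n9 ∧ n0 = n9
n4 ∨ n7 = n7
n7 ∧ n0 = n0
n9 ∨ n0 = n0
n2 ∨ n0 = n0

n0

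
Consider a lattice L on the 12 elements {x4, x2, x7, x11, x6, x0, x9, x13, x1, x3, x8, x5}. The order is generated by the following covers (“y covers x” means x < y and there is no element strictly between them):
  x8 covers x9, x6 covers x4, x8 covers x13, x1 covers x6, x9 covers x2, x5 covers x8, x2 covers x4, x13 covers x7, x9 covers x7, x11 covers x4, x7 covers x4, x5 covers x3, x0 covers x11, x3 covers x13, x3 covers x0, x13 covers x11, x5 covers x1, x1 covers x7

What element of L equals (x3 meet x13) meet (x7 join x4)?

x7

x3 ∧ x13 = x13
x7 ∨ x4 = x7
x13 ∧ x7 = x7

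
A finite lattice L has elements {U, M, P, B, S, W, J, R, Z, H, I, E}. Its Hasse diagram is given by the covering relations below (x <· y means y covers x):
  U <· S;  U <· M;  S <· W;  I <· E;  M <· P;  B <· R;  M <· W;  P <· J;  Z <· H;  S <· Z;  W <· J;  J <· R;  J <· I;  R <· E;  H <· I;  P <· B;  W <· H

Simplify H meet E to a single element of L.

H ∧ E = H

H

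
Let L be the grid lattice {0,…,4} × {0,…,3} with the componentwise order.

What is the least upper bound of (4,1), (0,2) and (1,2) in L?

In a product of chains, the join is componentwise max, giving (4,2).

(4,2)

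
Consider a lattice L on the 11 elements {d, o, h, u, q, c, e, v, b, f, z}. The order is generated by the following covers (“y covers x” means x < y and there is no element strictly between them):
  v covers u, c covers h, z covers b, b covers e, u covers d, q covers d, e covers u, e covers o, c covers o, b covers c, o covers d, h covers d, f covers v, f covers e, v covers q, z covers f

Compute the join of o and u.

Common upper bounds of {o, u}: b, e, f, z.
The least among these is e.

e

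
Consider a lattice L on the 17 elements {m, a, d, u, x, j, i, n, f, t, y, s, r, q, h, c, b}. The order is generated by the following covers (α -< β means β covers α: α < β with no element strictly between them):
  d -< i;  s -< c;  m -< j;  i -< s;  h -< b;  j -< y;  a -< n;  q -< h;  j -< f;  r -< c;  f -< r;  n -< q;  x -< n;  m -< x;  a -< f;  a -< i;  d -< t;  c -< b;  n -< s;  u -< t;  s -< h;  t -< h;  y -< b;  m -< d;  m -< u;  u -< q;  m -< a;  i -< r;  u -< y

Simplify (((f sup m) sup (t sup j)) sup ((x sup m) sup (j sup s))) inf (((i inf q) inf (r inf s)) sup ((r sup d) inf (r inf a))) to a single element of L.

f ∨ m = f
t ∨ j = b
f ∨ b = b
x ∨ m = x
j ∨ s = c
x ∨ c = c
b ∨ c = b
i ∧ q = a
r ∧ s = i
a ∧ i = a
r ∨ d = r
r ∧ a = a
r ∧ a = a
a ∨ a = a
b ∧ a = a

a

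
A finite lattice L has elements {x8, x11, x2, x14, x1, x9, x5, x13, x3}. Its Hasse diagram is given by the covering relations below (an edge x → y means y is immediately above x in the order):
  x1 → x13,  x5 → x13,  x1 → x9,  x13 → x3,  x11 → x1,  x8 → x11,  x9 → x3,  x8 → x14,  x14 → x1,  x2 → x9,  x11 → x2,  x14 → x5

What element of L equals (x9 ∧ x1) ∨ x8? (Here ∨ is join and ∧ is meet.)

x9 ∧ x1 = x1
x1 ∨ x8 = x1

x1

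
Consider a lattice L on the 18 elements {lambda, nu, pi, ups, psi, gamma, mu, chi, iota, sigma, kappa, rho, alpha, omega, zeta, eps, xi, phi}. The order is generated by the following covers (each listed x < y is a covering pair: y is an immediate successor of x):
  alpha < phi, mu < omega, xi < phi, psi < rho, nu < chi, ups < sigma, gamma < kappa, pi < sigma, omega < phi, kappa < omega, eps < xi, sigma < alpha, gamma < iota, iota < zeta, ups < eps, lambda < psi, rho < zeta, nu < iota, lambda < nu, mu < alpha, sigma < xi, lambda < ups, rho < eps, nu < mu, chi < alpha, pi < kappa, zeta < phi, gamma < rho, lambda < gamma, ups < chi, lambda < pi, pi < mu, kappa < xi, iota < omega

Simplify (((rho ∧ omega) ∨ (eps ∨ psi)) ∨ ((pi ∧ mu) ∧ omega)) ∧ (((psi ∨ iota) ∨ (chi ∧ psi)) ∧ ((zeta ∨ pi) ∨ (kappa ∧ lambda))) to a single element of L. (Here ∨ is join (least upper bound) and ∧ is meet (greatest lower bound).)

rho

rho ∧ omega = gamma
eps ∨ psi = eps
gamma ∨ eps = eps
pi ∧ mu = pi
pi ∧ omega = pi
eps ∨ pi = xi
psi ∨ iota = zeta
chi ∧ psi = lambda
zeta ∨ lambda = zeta
zeta ∨ pi = phi
kappa ∧ lambda = lambda
phi ∨ lambda = phi
zeta ∧ phi = zeta
xi ∧ zeta = rho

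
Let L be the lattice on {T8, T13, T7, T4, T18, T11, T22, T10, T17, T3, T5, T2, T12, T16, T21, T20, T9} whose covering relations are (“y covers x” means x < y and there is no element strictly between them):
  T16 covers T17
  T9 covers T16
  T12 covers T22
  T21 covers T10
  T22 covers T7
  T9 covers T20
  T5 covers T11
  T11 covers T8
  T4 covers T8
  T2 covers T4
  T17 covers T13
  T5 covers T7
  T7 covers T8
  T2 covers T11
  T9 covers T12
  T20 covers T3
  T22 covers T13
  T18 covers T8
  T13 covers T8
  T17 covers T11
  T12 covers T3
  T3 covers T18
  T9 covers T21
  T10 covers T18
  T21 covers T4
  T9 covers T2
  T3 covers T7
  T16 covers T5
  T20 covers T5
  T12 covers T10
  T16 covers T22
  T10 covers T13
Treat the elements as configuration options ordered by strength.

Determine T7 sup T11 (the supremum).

Common upper bounds of {T7, T11}: T16, T20, T5, T9.
The least among these is T5.

T5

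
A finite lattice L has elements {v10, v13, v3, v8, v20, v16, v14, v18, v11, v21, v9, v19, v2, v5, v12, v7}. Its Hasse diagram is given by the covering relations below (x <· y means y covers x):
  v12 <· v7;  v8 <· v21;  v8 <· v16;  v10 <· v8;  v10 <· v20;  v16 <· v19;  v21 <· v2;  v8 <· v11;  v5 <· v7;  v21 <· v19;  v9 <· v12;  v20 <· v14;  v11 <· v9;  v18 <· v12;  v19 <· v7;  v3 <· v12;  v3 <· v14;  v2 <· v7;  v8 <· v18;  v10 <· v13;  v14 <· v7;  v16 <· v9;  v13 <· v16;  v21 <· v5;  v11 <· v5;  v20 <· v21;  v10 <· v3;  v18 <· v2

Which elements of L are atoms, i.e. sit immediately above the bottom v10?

v13, v20, v3, v8

The atoms are exactly the elements that cover v10: v13, v20, v3, v8.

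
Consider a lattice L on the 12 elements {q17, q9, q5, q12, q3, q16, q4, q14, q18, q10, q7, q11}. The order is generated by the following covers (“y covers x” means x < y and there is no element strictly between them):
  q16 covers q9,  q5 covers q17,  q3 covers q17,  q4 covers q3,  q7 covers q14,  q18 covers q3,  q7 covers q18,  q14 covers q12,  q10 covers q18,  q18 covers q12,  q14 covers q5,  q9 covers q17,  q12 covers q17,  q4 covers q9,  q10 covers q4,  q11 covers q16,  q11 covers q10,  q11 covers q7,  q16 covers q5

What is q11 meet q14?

q14

Common lower bounds of {q11, q14}: q12, q14, q17, q5.
The greatest among these is q14.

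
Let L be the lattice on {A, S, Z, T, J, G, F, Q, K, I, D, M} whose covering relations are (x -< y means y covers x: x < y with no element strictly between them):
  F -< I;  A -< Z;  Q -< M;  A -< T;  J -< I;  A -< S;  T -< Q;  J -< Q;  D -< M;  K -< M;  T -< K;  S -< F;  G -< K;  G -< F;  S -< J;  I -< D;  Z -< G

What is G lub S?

F

Common upper bounds of {G, S}: D, F, I, M.
The least among these is F.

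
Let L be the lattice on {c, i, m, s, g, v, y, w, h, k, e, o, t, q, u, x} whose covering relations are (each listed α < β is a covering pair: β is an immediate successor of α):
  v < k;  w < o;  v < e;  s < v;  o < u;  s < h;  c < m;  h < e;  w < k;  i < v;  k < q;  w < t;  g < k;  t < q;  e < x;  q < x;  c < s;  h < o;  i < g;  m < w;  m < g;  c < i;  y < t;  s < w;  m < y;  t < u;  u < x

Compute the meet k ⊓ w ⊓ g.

m

Common lower bounds of {k, w, g}: c, m.
The greatest among these is m.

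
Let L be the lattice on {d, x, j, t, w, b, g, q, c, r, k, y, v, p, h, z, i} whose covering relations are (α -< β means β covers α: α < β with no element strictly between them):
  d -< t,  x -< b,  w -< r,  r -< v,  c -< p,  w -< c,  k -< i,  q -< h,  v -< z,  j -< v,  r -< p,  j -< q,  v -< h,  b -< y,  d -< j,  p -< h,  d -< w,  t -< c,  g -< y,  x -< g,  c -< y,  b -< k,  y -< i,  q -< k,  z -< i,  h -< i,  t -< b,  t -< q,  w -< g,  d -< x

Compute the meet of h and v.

Common lower bounds of {h, v}: d, j, r, v, w.
The greatest among these is v.

v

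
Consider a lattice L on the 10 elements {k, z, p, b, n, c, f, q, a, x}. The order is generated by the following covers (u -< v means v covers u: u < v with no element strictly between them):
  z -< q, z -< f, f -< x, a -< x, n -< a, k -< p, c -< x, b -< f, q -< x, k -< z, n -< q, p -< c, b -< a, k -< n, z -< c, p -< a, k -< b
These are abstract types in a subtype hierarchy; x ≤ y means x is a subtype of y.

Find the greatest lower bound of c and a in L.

Common lower bounds of {c, a}: k, p.
The greatest among these is p.

p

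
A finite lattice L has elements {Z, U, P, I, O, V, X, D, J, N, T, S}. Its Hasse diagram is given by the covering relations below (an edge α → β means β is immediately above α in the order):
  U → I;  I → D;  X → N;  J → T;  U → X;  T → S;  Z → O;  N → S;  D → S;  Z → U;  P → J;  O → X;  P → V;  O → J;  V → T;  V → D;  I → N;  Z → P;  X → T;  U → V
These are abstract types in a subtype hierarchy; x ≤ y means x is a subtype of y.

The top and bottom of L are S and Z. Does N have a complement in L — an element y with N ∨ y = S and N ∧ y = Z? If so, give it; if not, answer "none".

P

Need y with N ∨ y = S and N ∧ y = Z.
Checking each element gives: P.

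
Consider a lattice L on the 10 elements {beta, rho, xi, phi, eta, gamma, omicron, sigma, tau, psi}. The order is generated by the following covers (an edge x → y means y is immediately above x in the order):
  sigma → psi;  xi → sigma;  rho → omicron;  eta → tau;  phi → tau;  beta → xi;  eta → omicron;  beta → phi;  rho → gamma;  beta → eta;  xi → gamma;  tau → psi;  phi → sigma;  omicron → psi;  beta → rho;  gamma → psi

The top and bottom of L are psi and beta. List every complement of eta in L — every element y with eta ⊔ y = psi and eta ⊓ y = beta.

Need y with eta ∨ y = psi and eta ∧ y = beta.
Checking each element gives: gamma, sigma, xi.

gamma, sigma, xi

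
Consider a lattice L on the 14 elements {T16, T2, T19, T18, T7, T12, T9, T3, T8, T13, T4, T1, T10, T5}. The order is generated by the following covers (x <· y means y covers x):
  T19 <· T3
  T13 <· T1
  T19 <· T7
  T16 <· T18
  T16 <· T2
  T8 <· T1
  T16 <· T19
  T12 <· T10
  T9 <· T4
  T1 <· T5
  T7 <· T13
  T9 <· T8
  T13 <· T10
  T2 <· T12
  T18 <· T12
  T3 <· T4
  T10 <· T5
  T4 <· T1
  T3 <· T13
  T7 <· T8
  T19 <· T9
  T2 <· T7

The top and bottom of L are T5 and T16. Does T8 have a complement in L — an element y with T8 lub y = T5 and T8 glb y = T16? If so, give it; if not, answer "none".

T18

Need y with T8 ∨ y = T5 and T8 ∧ y = T16.
Checking each element gives: T18.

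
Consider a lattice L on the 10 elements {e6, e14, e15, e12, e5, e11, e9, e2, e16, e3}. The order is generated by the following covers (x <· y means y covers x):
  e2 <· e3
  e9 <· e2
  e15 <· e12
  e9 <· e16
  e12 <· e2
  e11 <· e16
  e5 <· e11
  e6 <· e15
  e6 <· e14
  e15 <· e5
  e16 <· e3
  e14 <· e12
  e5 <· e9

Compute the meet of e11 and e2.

Common lower bounds of {e11, e2}: e15, e5, e6.
The greatest among these is e5.

e5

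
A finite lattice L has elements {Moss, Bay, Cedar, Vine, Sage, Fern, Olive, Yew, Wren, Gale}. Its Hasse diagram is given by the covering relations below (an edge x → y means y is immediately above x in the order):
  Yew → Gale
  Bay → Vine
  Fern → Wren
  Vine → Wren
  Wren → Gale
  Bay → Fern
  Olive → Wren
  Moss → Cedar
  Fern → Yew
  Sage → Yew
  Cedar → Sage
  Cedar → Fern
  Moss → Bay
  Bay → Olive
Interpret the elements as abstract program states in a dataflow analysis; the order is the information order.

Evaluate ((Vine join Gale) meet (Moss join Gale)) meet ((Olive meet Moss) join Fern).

Fern

Vine ∨ Gale = Gale
Moss ∨ Gale = Gale
Gale ∧ Gale = Gale
Olive ∧ Moss = Moss
Moss ∨ Fern = Fern
Gale ∧ Fern = Fern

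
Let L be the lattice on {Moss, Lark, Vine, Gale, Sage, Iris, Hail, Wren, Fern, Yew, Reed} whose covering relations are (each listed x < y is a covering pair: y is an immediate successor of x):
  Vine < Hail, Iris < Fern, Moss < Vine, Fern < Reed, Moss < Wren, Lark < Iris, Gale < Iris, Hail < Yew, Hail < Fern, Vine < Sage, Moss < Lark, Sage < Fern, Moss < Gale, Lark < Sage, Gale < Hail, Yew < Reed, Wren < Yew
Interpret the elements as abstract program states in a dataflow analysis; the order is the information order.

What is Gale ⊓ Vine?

Moss

Common lower bounds of {Gale, Vine}: Moss.
The greatest among these is Moss.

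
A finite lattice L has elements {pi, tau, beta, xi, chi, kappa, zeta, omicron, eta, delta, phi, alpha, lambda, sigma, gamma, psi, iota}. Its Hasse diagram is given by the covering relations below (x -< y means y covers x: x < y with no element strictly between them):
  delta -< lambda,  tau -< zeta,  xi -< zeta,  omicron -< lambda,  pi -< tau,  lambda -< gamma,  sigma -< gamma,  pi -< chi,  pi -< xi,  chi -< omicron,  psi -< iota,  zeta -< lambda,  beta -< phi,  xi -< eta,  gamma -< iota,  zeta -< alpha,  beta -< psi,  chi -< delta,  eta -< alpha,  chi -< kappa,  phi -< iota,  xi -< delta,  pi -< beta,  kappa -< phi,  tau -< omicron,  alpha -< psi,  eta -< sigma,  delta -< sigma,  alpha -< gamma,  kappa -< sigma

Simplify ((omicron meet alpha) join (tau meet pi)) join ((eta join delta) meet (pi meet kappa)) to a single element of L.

omicron ∧ alpha = tau
tau ∧ pi = pi
tau ∨ pi = tau
eta ∨ delta = sigma
pi ∧ kappa = pi
sigma ∧ pi = pi
tau ∨ pi = tau

tau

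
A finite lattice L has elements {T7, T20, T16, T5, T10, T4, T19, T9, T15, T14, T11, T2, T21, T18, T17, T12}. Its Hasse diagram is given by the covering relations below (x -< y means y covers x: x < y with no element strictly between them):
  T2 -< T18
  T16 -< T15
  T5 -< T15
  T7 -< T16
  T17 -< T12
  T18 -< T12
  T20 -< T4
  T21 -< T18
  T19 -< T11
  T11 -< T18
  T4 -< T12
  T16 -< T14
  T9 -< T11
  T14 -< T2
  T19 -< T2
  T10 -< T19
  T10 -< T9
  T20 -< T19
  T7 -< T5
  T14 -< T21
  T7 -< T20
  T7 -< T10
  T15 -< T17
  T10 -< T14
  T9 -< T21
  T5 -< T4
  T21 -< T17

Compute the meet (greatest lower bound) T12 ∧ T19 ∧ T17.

Common lower bounds of {T12, T19, T17}: T10, T7.
The greatest among these is T10.

T10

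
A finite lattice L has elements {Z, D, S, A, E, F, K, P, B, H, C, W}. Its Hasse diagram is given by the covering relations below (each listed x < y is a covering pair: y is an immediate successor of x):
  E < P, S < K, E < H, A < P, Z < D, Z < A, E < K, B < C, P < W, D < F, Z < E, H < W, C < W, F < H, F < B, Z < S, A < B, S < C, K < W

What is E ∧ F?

Common lower bounds of {E, F}: Z.
The greatest among these is Z.

Z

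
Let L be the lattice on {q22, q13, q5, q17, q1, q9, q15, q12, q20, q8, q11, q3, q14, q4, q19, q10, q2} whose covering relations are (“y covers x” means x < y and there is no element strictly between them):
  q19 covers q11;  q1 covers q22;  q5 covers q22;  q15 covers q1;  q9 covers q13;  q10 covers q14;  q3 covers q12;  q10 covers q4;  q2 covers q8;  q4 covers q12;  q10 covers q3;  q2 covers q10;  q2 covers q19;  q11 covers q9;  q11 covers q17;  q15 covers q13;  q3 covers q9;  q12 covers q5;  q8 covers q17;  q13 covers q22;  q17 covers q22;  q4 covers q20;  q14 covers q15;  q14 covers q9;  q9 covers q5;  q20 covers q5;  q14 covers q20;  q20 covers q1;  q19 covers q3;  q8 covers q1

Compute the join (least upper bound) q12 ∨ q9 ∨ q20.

Common upper bounds of {q12, q9, q20}: q10, q2.
The least among these is q10.

q10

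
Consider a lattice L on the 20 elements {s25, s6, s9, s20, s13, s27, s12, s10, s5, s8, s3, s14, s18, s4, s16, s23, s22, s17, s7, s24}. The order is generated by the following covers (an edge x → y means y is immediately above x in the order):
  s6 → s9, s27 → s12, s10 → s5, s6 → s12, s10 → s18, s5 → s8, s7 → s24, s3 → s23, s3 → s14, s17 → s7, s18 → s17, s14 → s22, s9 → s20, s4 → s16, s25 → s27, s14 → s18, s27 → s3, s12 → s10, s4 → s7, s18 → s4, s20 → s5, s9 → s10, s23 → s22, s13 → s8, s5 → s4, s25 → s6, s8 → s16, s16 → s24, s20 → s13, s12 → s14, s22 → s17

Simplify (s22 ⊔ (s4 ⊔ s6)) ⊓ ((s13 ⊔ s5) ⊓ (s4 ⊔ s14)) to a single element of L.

s5

s4 ∨ s6 = s4
s22 ∨ s4 = s7
s13 ∨ s5 = s8
s4 ∨ s14 = s4
s8 ∧ s4 = s5
s7 ∧ s5 = s5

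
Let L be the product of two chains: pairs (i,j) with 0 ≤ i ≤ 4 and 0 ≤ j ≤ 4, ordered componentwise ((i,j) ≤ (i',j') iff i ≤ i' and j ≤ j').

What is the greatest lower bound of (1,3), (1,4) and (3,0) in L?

In a product of chains, the meet is componentwise min, giving (1,0).

(1,0)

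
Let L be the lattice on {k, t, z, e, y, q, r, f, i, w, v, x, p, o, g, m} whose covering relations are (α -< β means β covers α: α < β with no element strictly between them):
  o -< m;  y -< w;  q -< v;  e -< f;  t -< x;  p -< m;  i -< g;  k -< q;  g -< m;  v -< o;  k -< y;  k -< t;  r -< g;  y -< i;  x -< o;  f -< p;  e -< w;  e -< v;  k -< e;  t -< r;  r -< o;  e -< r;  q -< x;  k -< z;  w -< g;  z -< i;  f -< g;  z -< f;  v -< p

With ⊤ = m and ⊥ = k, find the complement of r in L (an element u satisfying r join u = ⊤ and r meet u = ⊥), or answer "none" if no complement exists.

none

For every candidate u, either r ∨ u ≠ m or r ∧ u ≠ k; no complement exists.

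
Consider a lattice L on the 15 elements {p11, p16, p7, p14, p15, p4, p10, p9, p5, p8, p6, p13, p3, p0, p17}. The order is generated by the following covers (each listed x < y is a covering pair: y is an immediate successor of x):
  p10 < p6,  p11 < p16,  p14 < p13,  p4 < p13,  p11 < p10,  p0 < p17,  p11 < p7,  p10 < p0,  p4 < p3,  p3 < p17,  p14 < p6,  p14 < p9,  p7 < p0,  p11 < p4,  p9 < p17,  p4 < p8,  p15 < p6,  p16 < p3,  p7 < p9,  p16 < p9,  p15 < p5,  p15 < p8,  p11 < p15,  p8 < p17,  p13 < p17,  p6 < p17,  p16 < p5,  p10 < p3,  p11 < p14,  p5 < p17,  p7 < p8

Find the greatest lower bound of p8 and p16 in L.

Common lower bounds of {p8, p16}: p11.
The greatest among these is p11.

p11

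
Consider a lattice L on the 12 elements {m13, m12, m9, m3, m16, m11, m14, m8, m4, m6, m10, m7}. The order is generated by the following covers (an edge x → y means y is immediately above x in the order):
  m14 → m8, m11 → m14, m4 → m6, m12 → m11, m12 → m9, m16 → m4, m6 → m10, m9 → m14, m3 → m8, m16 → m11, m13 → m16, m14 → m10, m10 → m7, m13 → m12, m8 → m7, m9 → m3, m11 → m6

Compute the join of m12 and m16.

Common upper bounds of {m12, m16}: m10, m11, m14, m6, m7, m8.
The least among these is m11.

m11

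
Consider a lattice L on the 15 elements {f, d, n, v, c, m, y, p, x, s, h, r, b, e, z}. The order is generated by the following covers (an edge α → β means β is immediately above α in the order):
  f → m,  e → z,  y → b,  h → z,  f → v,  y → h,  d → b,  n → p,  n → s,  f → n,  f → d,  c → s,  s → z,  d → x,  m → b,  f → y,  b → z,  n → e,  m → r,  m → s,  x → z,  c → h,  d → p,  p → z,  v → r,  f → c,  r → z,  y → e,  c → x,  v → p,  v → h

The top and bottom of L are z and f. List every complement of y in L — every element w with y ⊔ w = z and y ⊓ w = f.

p, r, s, x

Need w with y ∨ w = z and y ∧ w = f.
Checking each element gives: p, r, s, x.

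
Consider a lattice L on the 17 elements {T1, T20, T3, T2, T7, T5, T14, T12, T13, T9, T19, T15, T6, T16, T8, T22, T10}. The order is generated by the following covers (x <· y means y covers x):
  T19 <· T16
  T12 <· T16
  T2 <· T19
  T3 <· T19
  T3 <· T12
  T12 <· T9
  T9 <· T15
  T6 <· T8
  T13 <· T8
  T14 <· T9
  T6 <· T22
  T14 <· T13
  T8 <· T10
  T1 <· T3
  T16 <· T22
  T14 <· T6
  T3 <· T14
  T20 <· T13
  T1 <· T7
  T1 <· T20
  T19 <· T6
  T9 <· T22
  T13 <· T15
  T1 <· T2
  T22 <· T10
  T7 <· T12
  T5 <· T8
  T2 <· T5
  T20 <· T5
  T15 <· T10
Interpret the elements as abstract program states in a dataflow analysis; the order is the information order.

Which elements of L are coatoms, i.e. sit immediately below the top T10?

T15, T22, T8

The coatoms are exactly the elements covered by T10: T15, T22, T8.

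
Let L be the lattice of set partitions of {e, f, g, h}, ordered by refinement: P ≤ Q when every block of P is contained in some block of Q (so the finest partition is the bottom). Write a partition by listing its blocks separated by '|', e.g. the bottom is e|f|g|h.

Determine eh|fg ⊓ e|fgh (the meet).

e|fg|h

The meet (common refinement) of eh|fg and e|fgh intersects blocks pairwise, giving e|fg|h.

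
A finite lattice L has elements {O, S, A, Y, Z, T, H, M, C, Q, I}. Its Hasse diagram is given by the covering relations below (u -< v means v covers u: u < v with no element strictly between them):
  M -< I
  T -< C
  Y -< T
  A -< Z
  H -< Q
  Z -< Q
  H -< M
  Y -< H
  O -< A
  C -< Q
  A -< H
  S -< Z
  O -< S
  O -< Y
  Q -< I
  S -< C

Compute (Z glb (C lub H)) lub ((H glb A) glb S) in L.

C ∨ H = Q
Z ∧ Q = Z
H ∧ A = A
A ∧ S = O
Z ∨ O = Z

Z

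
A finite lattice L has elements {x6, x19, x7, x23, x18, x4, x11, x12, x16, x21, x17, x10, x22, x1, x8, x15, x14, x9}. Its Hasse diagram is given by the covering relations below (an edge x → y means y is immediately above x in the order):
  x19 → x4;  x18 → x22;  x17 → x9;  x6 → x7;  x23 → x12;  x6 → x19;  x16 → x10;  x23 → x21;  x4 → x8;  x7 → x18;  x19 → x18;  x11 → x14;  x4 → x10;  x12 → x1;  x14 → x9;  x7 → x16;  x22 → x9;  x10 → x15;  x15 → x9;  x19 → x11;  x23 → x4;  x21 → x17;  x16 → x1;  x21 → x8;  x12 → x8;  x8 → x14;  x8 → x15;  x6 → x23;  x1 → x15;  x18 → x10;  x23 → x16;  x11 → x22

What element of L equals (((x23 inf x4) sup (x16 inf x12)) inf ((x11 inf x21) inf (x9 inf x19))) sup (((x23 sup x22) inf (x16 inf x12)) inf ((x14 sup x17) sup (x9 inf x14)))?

x23 ∧ x4 = x23
x16 ∧ x12 = x23
x23 ∨ x23 = x23
x11 ∧ x21 = x6
x9 ∧ x19 = x19
x6 ∧ x19 = x6
x23 ∧ x6 = x6
x23 ∨ x22 = x9
x16 ∧ x12 = x23
x9 ∧ x23 = x23
x14 ∨ x17 = x9
x9 ∧ x14 = x14
x9 ∨ x14 = x9
x23 ∧ x9 = x23
x6 ∨ x23 = x23

x23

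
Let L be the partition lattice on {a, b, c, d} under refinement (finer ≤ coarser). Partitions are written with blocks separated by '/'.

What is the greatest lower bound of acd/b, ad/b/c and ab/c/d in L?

a/b/c/d

Common lower bounds of {acd/b, ad/b/c, ab/c/d}: a/b/c/d.
The greatest among these is a/b/c/d.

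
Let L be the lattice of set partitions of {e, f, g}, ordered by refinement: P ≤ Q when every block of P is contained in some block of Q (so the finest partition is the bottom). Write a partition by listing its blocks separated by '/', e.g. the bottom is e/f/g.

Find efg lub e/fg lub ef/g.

efg

The join of efg, e/fg, ef/g merges any blocks that overlap across the partitions, giving efg.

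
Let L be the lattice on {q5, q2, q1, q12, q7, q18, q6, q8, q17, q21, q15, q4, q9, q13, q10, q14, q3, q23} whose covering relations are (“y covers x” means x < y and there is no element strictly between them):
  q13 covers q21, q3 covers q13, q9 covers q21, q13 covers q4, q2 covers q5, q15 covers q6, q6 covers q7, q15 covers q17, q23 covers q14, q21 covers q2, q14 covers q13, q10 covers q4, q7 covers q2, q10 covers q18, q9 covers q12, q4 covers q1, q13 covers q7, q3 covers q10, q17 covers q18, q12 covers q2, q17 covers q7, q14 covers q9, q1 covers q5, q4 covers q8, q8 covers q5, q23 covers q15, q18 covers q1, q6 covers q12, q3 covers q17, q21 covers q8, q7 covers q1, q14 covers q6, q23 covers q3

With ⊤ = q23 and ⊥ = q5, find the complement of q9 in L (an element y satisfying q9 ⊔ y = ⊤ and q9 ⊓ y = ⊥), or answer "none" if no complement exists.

q18

Need y with q9 ∨ y = q23 and q9 ∧ y = q5.
Checking each element gives: q18.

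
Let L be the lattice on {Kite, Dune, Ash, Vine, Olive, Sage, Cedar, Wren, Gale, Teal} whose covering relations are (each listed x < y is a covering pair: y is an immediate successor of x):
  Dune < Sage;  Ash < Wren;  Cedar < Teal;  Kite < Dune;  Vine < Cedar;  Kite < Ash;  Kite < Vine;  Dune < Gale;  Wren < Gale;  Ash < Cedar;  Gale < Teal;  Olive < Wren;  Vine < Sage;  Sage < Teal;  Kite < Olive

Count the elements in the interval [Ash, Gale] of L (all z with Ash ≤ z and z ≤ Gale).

The interval [Ash, Gale] = {Ash, Gale, Wren}, which has 3 elements.

3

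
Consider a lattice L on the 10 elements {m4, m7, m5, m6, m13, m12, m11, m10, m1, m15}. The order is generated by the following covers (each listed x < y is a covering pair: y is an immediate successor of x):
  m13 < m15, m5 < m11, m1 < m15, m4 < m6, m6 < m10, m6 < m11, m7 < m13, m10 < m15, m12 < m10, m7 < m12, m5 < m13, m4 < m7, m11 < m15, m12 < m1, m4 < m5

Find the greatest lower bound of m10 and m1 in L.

m12

Common lower bounds of {m10, m1}: m12, m4, m7.
The greatest among these is m12.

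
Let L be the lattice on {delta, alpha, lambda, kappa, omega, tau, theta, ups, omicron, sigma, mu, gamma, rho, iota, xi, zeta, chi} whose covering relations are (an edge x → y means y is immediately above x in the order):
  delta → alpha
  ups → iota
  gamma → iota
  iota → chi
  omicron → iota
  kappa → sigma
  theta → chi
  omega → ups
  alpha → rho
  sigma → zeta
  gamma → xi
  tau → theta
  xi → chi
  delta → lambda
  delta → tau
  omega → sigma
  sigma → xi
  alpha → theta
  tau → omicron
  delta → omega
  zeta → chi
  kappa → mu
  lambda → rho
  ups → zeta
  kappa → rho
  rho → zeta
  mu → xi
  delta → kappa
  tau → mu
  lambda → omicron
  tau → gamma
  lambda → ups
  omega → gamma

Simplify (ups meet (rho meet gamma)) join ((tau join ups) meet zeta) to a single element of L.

ups

rho ∧ gamma = delta
ups ∧ delta = delta
tau ∨ ups = iota
iota ∧ zeta = ups
delta ∨ ups = ups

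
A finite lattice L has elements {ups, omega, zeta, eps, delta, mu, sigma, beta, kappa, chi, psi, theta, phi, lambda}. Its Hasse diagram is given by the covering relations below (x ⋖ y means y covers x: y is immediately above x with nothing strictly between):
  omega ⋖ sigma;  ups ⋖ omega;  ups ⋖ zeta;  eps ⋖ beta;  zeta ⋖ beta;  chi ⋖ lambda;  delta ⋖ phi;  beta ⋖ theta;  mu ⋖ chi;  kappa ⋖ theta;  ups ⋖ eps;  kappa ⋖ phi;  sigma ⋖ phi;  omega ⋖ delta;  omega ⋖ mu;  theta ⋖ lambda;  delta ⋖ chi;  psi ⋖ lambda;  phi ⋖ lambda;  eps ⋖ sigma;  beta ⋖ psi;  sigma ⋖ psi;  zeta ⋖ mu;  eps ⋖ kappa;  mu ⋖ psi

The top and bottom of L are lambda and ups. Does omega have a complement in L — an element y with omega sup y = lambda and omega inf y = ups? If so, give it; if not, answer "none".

theta

Need y with omega ∨ y = lambda and omega ∧ y = ups.
Checking each element gives: theta.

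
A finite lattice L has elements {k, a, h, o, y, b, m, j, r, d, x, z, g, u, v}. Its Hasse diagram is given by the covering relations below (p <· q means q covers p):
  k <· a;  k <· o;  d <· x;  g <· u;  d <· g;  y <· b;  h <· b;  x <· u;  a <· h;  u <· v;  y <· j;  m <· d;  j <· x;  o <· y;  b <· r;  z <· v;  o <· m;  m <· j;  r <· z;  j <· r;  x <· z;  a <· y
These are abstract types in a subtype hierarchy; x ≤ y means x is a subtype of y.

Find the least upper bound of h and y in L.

Common upper bounds of {h, y}: b, r, v, z.
The least among these is b.

b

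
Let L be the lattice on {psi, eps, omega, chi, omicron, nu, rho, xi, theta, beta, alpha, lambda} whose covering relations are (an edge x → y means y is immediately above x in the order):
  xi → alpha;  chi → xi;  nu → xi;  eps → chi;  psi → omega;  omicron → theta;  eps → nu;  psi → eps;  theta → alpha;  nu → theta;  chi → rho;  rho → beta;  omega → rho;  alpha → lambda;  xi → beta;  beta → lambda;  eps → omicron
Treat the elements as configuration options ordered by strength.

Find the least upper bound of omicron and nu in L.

theta

Common upper bounds of {omicron, nu}: alpha, lambda, theta.
The least among these is theta.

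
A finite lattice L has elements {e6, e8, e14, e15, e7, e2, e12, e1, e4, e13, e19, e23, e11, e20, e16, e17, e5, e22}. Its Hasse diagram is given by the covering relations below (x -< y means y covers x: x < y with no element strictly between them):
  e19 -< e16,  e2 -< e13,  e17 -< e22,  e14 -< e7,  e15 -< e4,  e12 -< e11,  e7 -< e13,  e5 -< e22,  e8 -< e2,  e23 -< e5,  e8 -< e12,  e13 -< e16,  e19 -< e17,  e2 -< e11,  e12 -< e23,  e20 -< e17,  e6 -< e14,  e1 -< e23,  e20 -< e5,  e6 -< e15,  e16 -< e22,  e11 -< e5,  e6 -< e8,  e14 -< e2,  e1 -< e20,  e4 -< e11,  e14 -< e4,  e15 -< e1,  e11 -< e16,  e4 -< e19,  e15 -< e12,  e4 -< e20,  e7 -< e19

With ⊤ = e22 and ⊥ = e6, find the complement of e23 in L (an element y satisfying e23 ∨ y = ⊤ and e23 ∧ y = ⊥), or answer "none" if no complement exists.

Need y with e23 ∨ y = e22 and e23 ∧ y = e6.
Checking each element gives: e7.

e7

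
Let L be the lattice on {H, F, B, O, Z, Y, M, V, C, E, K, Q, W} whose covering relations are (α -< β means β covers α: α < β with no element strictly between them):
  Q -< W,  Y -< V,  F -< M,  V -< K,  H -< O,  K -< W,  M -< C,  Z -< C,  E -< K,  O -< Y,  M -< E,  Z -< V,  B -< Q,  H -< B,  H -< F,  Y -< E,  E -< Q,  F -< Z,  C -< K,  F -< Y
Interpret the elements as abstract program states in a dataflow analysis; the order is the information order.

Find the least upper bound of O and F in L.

Y

Common upper bounds of {O, F}: E, K, Q, V, W, Y.
The least among these is Y.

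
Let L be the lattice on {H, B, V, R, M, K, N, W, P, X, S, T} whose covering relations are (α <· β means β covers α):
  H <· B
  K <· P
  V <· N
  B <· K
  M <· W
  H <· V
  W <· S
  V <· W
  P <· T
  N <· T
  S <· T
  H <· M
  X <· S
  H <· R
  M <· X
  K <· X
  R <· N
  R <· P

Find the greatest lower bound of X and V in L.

Common lower bounds of {X, V}: H.
The greatest among these is H.

H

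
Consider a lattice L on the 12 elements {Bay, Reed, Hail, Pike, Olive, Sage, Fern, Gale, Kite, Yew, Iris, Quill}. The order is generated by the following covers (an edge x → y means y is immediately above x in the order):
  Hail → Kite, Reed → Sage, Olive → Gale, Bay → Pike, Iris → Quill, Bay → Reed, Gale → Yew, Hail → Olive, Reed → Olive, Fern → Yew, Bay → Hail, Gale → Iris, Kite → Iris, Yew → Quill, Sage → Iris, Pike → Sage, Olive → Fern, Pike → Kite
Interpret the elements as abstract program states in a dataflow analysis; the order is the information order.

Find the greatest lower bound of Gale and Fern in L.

Common lower bounds of {Gale, Fern}: Bay, Hail, Olive, Reed.
The greatest among these is Olive.

Olive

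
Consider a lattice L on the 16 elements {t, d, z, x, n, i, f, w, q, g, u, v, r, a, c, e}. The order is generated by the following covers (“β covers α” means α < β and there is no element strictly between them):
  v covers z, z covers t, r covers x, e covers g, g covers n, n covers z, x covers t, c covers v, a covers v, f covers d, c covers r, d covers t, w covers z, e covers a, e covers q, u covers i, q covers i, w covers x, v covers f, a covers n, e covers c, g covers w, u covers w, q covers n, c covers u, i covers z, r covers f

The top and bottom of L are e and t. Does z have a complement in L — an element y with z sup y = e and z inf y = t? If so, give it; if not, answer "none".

none

For every candidate y, either z ∨ y ≠ e or z ∧ y ≠ t; no complement exists.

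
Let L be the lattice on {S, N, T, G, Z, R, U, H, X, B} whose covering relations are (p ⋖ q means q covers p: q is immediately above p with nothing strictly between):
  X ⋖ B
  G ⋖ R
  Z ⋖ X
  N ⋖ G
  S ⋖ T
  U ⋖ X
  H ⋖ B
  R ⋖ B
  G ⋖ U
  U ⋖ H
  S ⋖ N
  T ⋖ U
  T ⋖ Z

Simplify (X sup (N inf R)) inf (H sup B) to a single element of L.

N ∧ R = N
X ∨ N = X
H ∨ B = B
X ∧ B = X

X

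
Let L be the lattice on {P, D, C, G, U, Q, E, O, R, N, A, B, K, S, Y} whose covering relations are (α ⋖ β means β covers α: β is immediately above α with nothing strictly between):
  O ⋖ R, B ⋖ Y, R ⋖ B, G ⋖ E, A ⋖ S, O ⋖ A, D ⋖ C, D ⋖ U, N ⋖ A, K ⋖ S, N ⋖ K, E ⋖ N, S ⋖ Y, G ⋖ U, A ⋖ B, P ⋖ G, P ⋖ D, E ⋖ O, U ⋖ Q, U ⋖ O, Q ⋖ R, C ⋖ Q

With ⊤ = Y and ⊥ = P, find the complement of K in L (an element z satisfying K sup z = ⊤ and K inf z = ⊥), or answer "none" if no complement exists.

C

Need z with K ∨ z = Y and K ∧ z = P.
Checking each element gives: C.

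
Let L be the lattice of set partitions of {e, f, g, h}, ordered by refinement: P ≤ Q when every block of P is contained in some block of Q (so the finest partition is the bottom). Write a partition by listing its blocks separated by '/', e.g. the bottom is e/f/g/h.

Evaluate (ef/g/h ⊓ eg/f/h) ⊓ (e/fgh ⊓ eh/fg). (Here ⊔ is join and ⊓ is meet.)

e/f/g/h

ef/g/h ∧ eg/f/h = e/f/g/h
e/fgh ∧ eh/fg = e/fg/h
e/f/g/h ∧ e/fg/h = e/f/g/h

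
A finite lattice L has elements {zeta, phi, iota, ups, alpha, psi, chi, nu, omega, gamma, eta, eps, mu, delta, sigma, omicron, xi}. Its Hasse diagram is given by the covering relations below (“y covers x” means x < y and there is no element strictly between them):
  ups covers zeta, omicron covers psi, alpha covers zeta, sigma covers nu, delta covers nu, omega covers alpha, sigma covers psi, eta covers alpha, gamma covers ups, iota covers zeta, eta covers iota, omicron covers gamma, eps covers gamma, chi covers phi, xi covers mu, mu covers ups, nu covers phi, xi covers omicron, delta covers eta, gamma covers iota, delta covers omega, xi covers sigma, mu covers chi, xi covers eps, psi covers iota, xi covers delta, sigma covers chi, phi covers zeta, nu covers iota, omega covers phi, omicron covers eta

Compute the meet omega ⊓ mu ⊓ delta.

phi

Common lower bounds of {omega, mu, delta}: phi, zeta.
The greatest among these is phi.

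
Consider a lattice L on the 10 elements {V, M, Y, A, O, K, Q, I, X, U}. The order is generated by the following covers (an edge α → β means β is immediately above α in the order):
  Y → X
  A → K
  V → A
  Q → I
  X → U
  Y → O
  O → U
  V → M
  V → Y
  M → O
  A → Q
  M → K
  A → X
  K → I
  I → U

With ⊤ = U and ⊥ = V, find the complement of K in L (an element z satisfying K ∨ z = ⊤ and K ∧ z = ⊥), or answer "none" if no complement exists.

Need z with K ∨ z = U and K ∧ z = V.
Checking each element gives: Y.

Y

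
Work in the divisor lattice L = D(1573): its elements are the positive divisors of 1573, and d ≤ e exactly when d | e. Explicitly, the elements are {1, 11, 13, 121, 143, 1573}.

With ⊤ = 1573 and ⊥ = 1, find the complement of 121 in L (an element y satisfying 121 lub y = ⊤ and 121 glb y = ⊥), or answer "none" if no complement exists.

Need y with 121 ∨ y = 1573 and 121 ∧ y = 1.
Checking each element gives: 13.

13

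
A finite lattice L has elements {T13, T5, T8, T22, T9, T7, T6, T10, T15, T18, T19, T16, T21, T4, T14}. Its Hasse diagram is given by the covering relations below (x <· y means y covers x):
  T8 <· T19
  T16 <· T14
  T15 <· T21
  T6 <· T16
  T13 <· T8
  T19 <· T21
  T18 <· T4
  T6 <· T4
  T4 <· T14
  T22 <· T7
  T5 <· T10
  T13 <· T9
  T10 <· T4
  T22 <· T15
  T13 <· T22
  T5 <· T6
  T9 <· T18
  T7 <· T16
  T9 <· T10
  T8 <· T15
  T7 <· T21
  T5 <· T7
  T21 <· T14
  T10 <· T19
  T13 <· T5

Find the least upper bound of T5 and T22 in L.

T7

Common upper bounds of {T5, T22}: T14, T16, T21, T7.
The least among these is T7.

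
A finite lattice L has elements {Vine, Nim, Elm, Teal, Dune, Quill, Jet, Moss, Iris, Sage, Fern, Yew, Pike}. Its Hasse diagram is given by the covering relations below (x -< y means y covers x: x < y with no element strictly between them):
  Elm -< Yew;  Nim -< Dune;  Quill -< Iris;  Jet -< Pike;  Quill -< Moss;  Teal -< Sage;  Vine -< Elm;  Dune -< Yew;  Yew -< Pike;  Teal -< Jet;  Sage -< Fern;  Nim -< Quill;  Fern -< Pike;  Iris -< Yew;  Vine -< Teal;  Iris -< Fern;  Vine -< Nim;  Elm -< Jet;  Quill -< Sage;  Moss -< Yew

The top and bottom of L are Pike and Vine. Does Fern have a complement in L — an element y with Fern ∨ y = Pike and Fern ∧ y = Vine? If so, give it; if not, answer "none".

Elm

Need y with Fern ∨ y = Pike and Fern ∧ y = Vine.
Checking each element gives: Elm.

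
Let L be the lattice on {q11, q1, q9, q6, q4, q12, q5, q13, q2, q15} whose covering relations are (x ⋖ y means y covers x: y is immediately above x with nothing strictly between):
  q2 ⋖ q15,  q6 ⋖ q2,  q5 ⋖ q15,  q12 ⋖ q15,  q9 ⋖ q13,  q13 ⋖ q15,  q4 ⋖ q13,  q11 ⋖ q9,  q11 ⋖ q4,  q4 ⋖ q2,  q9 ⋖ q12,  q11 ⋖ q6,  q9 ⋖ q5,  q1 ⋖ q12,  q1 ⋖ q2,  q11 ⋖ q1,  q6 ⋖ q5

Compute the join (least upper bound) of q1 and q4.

q2

Common upper bounds of {q1, q4}: q15, q2.
The least among these is q2.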